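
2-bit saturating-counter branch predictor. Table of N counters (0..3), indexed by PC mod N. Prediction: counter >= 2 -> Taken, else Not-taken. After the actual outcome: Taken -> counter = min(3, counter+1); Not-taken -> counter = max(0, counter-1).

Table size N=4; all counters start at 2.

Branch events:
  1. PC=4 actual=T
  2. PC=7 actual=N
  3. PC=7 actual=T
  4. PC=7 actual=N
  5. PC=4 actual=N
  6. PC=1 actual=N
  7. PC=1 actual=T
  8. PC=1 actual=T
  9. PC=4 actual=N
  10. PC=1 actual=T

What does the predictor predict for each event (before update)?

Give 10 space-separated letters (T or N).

Answer: T T N T T T N T T T

Derivation:
Ev 1: PC=4 idx=0 pred=T actual=T -> ctr[0]=3
Ev 2: PC=7 idx=3 pred=T actual=N -> ctr[3]=1
Ev 3: PC=7 idx=3 pred=N actual=T -> ctr[3]=2
Ev 4: PC=7 idx=3 pred=T actual=N -> ctr[3]=1
Ev 5: PC=4 idx=0 pred=T actual=N -> ctr[0]=2
Ev 6: PC=1 idx=1 pred=T actual=N -> ctr[1]=1
Ev 7: PC=1 idx=1 pred=N actual=T -> ctr[1]=2
Ev 8: PC=1 idx=1 pred=T actual=T -> ctr[1]=3
Ev 9: PC=4 idx=0 pred=T actual=N -> ctr[0]=1
Ev 10: PC=1 idx=1 pred=T actual=T -> ctr[1]=3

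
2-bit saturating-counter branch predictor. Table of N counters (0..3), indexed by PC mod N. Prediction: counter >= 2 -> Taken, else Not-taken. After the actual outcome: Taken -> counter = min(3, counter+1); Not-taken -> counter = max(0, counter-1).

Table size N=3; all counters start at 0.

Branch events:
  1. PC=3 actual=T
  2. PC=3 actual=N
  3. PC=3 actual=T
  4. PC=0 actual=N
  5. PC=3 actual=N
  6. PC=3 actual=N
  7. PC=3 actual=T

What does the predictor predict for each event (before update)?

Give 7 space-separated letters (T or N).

Answer: N N N N N N N

Derivation:
Ev 1: PC=3 idx=0 pred=N actual=T -> ctr[0]=1
Ev 2: PC=3 idx=0 pred=N actual=N -> ctr[0]=0
Ev 3: PC=3 idx=0 pred=N actual=T -> ctr[0]=1
Ev 4: PC=0 idx=0 pred=N actual=N -> ctr[0]=0
Ev 5: PC=3 idx=0 pred=N actual=N -> ctr[0]=0
Ev 6: PC=3 idx=0 pred=N actual=N -> ctr[0]=0
Ev 7: PC=3 idx=0 pred=N actual=T -> ctr[0]=1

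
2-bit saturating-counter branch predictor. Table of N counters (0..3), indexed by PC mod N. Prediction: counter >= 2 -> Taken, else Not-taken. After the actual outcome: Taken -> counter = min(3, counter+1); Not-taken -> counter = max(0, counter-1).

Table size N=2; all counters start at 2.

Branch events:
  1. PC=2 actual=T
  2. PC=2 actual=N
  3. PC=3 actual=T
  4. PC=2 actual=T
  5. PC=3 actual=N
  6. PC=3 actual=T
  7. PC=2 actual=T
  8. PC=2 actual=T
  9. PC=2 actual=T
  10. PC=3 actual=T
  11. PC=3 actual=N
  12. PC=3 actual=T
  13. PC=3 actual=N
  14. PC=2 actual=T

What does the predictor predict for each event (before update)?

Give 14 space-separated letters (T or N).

Ev 1: PC=2 idx=0 pred=T actual=T -> ctr[0]=3
Ev 2: PC=2 idx=0 pred=T actual=N -> ctr[0]=2
Ev 3: PC=3 idx=1 pred=T actual=T -> ctr[1]=3
Ev 4: PC=2 idx=0 pred=T actual=T -> ctr[0]=3
Ev 5: PC=3 idx=1 pred=T actual=N -> ctr[1]=2
Ev 6: PC=3 idx=1 pred=T actual=T -> ctr[1]=3
Ev 7: PC=2 idx=0 pred=T actual=T -> ctr[0]=3
Ev 8: PC=2 idx=0 pred=T actual=T -> ctr[0]=3
Ev 9: PC=2 idx=0 pred=T actual=T -> ctr[0]=3
Ev 10: PC=3 idx=1 pred=T actual=T -> ctr[1]=3
Ev 11: PC=3 idx=1 pred=T actual=N -> ctr[1]=2
Ev 12: PC=3 idx=1 pred=T actual=T -> ctr[1]=3
Ev 13: PC=3 idx=1 pred=T actual=N -> ctr[1]=2
Ev 14: PC=2 idx=0 pred=T actual=T -> ctr[0]=3

Answer: T T T T T T T T T T T T T T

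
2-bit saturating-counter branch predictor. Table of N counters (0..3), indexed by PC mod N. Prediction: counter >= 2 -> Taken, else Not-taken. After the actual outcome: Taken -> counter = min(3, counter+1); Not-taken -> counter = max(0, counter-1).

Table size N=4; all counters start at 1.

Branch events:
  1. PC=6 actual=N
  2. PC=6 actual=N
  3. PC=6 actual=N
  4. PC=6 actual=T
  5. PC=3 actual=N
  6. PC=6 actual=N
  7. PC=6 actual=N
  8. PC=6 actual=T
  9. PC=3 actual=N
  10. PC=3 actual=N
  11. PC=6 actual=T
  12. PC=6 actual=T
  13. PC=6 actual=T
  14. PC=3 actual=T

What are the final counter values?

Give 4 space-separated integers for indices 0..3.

Ev 1: PC=6 idx=2 pred=N actual=N -> ctr[2]=0
Ev 2: PC=6 idx=2 pred=N actual=N -> ctr[2]=0
Ev 3: PC=6 idx=2 pred=N actual=N -> ctr[2]=0
Ev 4: PC=6 idx=2 pred=N actual=T -> ctr[2]=1
Ev 5: PC=3 idx=3 pred=N actual=N -> ctr[3]=0
Ev 6: PC=6 idx=2 pred=N actual=N -> ctr[2]=0
Ev 7: PC=6 idx=2 pred=N actual=N -> ctr[2]=0
Ev 8: PC=6 idx=2 pred=N actual=T -> ctr[2]=1
Ev 9: PC=3 idx=3 pred=N actual=N -> ctr[3]=0
Ev 10: PC=3 idx=3 pred=N actual=N -> ctr[3]=0
Ev 11: PC=6 idx=2 pred=N actual=T -> ctr[2]=2
Ev 12: PC=6 idx=2 pred=T actual=T -> ctr[2]=3
Ev 13: PC=6 idx=2 pred=T actual=T -> ctr[2]=3
Ev 14: PC=3 idx=3 pred=N actual=T -> ctr[3]=1

Answer: 1 1 3 1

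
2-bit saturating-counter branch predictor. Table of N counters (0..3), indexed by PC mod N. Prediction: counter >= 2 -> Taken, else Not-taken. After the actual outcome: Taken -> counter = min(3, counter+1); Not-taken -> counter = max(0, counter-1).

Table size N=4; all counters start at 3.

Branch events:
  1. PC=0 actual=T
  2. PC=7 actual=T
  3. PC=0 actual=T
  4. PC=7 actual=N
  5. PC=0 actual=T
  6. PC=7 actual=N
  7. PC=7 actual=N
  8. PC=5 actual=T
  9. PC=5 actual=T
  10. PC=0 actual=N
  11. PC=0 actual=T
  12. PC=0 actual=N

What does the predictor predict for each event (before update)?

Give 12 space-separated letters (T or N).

Answer: T T T T T T N T T T T T

Derivation:
Ev 1: PC=0 idx=0 pred=T actual=T -> ctr[0]=3
Ev 2: PC=7 idx=3 pred=T actual=T -> ctr[3]=3
Ev 3: PC=0 idx=0 pred=T actual=T -> ctr[0]=3
Ev 4: PC=7 idx=3 pred=T actual=N -> ctr[3]=2
Ev 5: PC=0 idx=0 pred=T actual=T -> ctr[0]=3
Ev 6: PC=7 idx=3 pred=T actual=N -> ctr[3]=1
Ev 7: PC=7 idx=3 pred=N actual=N -> ctr[3]=0
Ev 8: PC=5 idx=1 pred=T actual=T -> ctr[1]=3
Ev 9: PC=5 idx=1 pred=T actual=T -> ctr[1]=3
Ev 10: PC=0 idx=0 pred=T actual=N -> ctr[0]=2
Ev 11: PC=0 idx=0 pred=T actual=T -> ctr[0]=3
Ev 12: PC=0 idx=0 pred=T actual=N -> ctr[0]=2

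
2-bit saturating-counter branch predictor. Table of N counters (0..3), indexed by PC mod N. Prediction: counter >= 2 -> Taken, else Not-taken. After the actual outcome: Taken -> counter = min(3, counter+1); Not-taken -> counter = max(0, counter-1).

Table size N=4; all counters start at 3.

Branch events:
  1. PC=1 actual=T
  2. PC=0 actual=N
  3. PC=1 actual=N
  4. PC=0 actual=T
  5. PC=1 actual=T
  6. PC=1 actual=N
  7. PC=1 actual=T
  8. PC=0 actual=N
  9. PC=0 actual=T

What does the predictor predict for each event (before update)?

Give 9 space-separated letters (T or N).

Ev 1: PC=1 idx=1 pred=T actual=T -> ctr[1]=3
Ev 2: PC=0 idx=0 pred=T actual=N -> ctr[0]=2
Ev 3: PC=1 idx=1 pred=T actual=N -> ctr[1]=2
Ev 4: PC=0 idx=0 pred=T actual=T -> ctr[0]=3
Ev 5: PC=1 idx=1 pred=T actual=T -> ctr[1]=3
Ev 6: PC=1 idx=1 pred=T actual=N -> ctr[1]=2
Ev 7: PC=1 idx=1 pred=T actual=T -> ctr[1]=3
Ev 8: PC=0 idx=0 pred=T actual=N -> ctr[0]=2
Ev 9: PC=0 idx=0 pred=T actual=T -> ctr[0]=3

Answer: T T T T T T T T T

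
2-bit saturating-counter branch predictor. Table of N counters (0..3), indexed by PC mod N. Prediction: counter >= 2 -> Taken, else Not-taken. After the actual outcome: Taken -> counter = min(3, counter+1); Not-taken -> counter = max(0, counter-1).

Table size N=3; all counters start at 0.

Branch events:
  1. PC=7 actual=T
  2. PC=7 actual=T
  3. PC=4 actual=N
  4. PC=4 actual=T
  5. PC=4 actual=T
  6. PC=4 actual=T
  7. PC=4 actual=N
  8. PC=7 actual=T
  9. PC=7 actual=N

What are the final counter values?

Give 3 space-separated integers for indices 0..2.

Ev 1: PC=7 idx=1 pred=N actual=T -> ctr[1]=1
Ev 2: PC=7 idx=1 pred=N actual=T -> ctr[1]=2
Ev 3: PC=4 idx=1 pred=T actual=N -> ctr[1]=1
Ev 4: PC=4 idx=1 pred=N actual=T -> ctr[1]=2
Ev 5: PC=4 idx=1 pred=T actual=T -> ctr[1]=3
Ev 6: PC=4 idx=1 pred=T actual=T -> ctr[1]=3
Ev 7: PC=4 idx=1 pred=T actual=N -> ctr[1]=2
Ev 8: PC=7 idx=1 pred=T actual=T -> ctr[1]=3
Ev 9: PC=7 idx=1 pred=T actual=N -> ctr[1]=2

Answer: 0 2 0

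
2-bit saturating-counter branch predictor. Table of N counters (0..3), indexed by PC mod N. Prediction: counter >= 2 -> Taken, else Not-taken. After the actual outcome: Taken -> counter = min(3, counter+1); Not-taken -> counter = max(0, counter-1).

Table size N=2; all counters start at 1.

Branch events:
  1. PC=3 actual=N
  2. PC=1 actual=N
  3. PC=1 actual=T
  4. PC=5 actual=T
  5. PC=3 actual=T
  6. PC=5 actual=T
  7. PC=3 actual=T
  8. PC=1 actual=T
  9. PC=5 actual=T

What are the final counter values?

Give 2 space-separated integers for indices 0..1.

Ev 1: PC=3 idx=1 pred=N actual=N -> ctr[1]=0
Ev 2: PC=1 idx=1 pred=N actual=N -> ctr[1]=0
Ev 3: PC=1 idx=1 pred=N actual=T -> ctr[1]=1
Ev 4: PC=5 idx=1 pred=N actual=T -> ctr[1]=2
Ev 5: PC=3 idx=1 pred=T actual=T -> ctr[1]=3
Ev 6: PC=5 idx=1 pred=T actual=T -> ctr[1]=3
Ev 7: PC=3 idx=1 pred=T actual=T -> ctr[1]=3
Ev 8: PC=1 idx=1 pred=T actual=T -> ctr[1]=3
Ev 9: PC=5 idx=1 pred=T actual=T -> ctr[1]=3

Answer: 1 3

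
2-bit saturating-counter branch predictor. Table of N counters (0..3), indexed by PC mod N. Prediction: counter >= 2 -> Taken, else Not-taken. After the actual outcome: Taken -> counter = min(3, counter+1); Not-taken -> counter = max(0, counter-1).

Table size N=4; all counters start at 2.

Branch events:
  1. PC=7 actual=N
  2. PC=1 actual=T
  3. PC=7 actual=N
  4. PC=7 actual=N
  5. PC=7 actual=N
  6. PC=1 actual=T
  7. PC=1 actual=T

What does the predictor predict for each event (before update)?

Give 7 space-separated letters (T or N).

Ev 1: PC=7 idx=3 pred=T actual=N -> ctr[3]=1
Ev 2: PC=1 idx=1 pred=T actual=T -> ctr[1]=3
Ev 3: PC=7 idx=3 pred=N actual=N -> ctr[3]=0
Ev 4: PC=7 idx=3 pred=N actual=N -> ctr[3]=0
Ev 5: PC=7 idx=3 pred=N actual=N -> ctr[3]=0
Ev 6: PC=1 idx=1 pred=T actual=T -> ctr[1]=3
Ev 7: PC=1 idx=1 pred=T actual=T -> ctr[1]=3

Answer: T T N N N T T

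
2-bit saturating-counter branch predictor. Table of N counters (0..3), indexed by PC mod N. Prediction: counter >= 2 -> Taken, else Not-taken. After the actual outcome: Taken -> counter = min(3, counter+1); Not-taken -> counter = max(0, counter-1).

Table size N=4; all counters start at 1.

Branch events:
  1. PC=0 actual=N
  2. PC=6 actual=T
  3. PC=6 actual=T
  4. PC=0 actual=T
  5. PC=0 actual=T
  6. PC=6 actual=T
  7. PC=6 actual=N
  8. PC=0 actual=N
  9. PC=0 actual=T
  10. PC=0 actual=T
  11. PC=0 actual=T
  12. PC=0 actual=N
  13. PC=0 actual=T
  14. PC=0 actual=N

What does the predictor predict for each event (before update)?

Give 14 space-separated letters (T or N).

Ev 1: PC=0 idx=0 pred=N actual=N -> ctr[0]=0
Ev 2: PC=6 idx=2 pred=N actual=T -> ctr[2]=2
Ev 3: PC=6 idx=2 pred=T actual=T -> ctr[2]=3
Ev 4: PC=0 idx=0 pred=N actual=T -> ctr[0]=1
Ev 5: PC=0 idx=0 pred=N actual=T -> ctr[0]=2
Ev 6: PC=6 idx=2 pred=T actual=T -> ctr[2]=3
Ev 7: PC=6 idx=2 pred=T actual=N -> ctr[2]=2
Ev 8: PC=0 idx=0 pred=T actual=N -> ctr[0]=1
Ev 9: PC=0 idx=0 pred=N actual=T -> ctr[0]=2
Ev 10: PC=0 idx=0 pred=T actual=T -> ctr[0]=3
Ev 11: PC=0 idx=0 pred=T actual=T -> ctr[0]=3
Ev 12: PC=0 idx=0 pred=T actual=N -> ctr[0]=2
Ev 13: PC=0 idx=0 pred=T actual=T -> ctr[0]=3
Ev 14: PC=0 idx=0 pred=T actual=N -> ctr[0]=2

Answer: N N T N N T T T N T T T T T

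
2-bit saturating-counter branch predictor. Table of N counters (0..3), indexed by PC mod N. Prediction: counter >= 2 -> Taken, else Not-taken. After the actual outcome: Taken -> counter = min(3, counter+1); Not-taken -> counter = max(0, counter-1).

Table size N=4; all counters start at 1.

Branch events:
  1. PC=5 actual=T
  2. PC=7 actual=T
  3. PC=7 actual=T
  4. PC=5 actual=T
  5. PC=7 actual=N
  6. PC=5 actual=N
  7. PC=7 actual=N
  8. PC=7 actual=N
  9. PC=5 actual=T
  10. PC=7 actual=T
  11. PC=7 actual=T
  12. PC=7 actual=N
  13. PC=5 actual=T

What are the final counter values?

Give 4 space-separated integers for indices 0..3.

Ev 1: PC=5 idx=1 pred=N actual=T -> ctr[1]=2
Ev 2: PC=7 idx=3 pred=N actual=T -> ctr[3]=2
Ev 3: PC=7 idx=3 pred=T actual=T -> ctr[3]=3
Ev 4: PC=5 idx=1 pred=T actual=T -> ctr[1]=3
Ev 5: PC=7 idx=3 pred=T actual=N -> ctr[3]=2
Ev 6: PC=5 idx=1 pred=T actual=N -> ctr[1]=2
Ev 7: PC=7 idx=3 pred=T actual=N -> ctr[3]=1
Ev 8: PC=7 idx=3 pred=N actual=N -> ctr[3]=0
Ev 9: PC=5 idx=1 pred=T actual=T -> ctr[1]=3
Ev 10: PC=7 idx=3 pred=N actual=T -> ctr[3]=1
Ev 11: PC=7 idx=3 pred=N actual=T -> ctr[3]=2
Ev 12: PC=7 idx=3 pred=T actual=N -> ctr[3]=1
Ev 13: PC=5 idx=1 pred=T actual=T -> ctr[1]=3

Answer: 1 3 1 1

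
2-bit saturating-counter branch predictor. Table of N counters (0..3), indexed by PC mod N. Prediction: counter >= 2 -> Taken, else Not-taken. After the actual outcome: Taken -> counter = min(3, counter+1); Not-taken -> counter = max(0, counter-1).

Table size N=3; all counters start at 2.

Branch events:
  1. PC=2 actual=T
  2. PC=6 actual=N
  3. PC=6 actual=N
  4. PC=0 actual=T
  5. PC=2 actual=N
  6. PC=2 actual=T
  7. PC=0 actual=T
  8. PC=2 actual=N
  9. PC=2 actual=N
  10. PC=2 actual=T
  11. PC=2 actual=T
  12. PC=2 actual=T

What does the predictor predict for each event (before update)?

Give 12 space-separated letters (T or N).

Answer: T T N N T T N T T N T T

Derivation:
Ev 1: PC=2 idx=2 pred=T actual=T -> ctr[2]=3
Ev 2: PC=6 idx=0 pred=T actual=N -> ctr[0]=1
Ev 3: PC=6 idx=0 pred=N actual=N -> ctr[0]=0
Ev 4: PC=0 idx=0 pred=N actual=T -> ctr[0]=1
Ev 5: PC=2 idx=2 pred=T actual=N -> ctr[2]=2
Ev 6: PC=2 idx=2 pred=T actual=T -> ctr[2]=3
Ev 7: PC=0 idx=0 pred=N actual=T -> ctr[0]=2
Ev 8: PC=2 idx=2 pred=T actual=N -> ctr[2]=2
Ev 9: PC=2 idx=2 pred=T actual=N -> ctr[2]=1
Ev 10: PC=2 idx=2 pred=N actual=T -> ctr[2]=2
Ev 11: PC=2 idx=2 pred=T actual=T -> ctr[2]=3
Ev 12: PC=2 idx=2 pred=T actual=T -> ctr[2]=3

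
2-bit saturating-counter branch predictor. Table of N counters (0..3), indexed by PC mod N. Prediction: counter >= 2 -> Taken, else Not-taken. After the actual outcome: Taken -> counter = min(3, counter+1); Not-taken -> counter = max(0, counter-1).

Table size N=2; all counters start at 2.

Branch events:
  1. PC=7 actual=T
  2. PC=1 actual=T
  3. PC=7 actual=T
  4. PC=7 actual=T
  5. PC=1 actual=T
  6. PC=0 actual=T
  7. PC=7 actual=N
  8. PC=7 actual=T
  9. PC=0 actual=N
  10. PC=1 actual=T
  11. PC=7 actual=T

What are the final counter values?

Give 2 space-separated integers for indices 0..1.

Answer: 2 3

Derivation:
Ev 1: PC=7 idx=1 pred=T actual=T -> ctr[1]=3
Ev 2: PC=1 idx=1 pred=T actual=T -> ctr[1]=3
Ev 3: PC=7 idx=1 pred=T actual=T -> ctr[1]=3
Ev 4: PC=7 idx=1 pred=T actual=T -> ctr[1]=3
Ev 5: PC=1 idx=1 pred=T actual=T -> ctr[1]=3
Ev 6: PC=0 idx=0 pred=T actual=T -> ctr[0]=3
Ev 7: PC=7 idx=1 pred=T actual=N -> ctr[1]=2
Ev 8: PC=7 idx=1 pred=T actual=T -> ctr[1]=3
Ev 9: PC=0 idx=0 pred=T actual=N -> ctr[0]=2
Ev 10: PC=1 idx=1 pred=T actual=T -> ctr[1]=3
Ev 11: PC=7 idx=1 pred=T actual=T -> ctr[1]=3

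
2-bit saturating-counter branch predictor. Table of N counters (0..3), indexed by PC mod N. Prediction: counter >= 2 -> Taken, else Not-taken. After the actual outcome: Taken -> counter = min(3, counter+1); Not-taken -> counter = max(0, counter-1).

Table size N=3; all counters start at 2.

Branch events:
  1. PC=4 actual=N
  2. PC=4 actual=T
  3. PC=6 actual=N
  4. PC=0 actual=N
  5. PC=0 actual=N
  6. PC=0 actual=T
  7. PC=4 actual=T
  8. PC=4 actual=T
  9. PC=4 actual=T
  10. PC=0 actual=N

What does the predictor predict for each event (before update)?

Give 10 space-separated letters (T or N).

Answer: T N T N N N T T T N

Derivation:
Ev 1: PC=4 idx=1 pred=T actual=N -> ctr[1]=1
Ev 2: PC=4 idx=1 pred=N actual=T -> ctr[1]=2
Ev 3: PC=6 idx=0 pred=T actual=N -> ctr[0]=1
Ev 4: PC=0 idx=0 pred=N actual=N -> ctr[0]=0
Ev 5: PC=0 idx=0 pred=N actual=N -> ctr[0]=0
Ev 6: PC=0 idx=0 pred=N actual=T -> ctr[0]=1
Ev 7: PC=4 idx=1 pred=T actual=T -> ctr[1]=3
Ev 8: PC=4 idx=1 pred=T actual=T -> ctr[1]=3
Ev 9: PC=4 idx=1 pred=T actual=T -> ctr[1]=3
Ev 10: PC=0 idx=0 pred=N actual=N -> ctr[0]=0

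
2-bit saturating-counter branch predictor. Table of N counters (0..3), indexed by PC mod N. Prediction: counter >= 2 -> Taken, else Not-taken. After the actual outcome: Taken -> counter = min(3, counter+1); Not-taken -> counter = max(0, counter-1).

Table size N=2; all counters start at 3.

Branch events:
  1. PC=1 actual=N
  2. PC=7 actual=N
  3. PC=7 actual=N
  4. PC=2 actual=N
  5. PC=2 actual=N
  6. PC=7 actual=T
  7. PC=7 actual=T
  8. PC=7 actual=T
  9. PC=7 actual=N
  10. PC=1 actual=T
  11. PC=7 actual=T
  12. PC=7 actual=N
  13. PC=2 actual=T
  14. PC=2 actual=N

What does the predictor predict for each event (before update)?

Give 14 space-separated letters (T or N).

Answer: T T N T T N N T T T T T N T

Derivation:
Ev 1: PC=1 idx=1 pred=T actual=N -> ctr[1]=2
Ev 2: PC=7 idx=1 pred=T actual=N -> ctr[1]=1
Ev 3: PC=7 idx=1 pred=N actual=N -> ctr[1]=0
Ev 4: PC=2 idx=0 pred=T actual=N -> ctr[0]=2
Ev 5: PC=2 idx=0 pred=T actual=N -> ctr[0]=1
Ev 6: PC=7 idx=1 pred=N actual=T -> ctr[1]=1
Ev 7: PC=7 idx=1 pred=N actual=T -> ctr[1]=2
Ev 8: PC=7 idx=1 pred=T actual=T -> ctr[1]=3
Ev 9: PC=7 idx=1 pred=T actual=N -> ctr[1]=2
Ev 10: PC=1 idx=1 pred=T actual=T -> ctr[1]=3
Ev 11: PC=7 idx=1 pred=T actual=T -> ctr[1]=3
Ev 12: PC=7 idx=1 pred=T actual=N -> ctr[1]=2
Ev 13: PC=2 idx=0 pred=N actual=T -> ctr[0]=2
Ev 14: PC=2 idx=0 pred=T actual=N -> ctr[0]=1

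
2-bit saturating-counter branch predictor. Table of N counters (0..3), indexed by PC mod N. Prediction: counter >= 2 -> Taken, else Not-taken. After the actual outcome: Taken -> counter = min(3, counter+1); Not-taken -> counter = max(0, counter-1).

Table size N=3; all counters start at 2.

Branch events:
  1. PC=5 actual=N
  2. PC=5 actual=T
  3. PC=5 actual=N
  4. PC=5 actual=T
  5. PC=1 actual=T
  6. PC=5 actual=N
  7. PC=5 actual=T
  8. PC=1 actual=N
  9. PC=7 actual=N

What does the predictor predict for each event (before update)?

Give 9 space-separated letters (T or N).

Ev 1: PC=5 idx=2 pred=T actual=N -> ctr[2]=1
Ev 2: PC=5 idx=2 pred=N actual=T -> ctr[2]=2
Ev 3: PC=5 idx=2 pred=T actual=N -> ctr[2]=1
Ev 4: PC=5 idx=2 pred=N actual=T -> ctr[2]=2
Ev 5: PC=1 idx=1 pred=T actual=T -> ctr[1]=3
Ev 6: PC=5 idx=2 pred=T actual=N -> ctr[2]=1
Ev 7: PC=5 idx=2 pred=N actual=T -> ctr[2]=2
Ev 8: PC=1 idx=1 pred=T actual=N -> ctr[1]=2
Ev 9: PC=7 idx=1 pred=T actual=N -> ctr[1]=1

Answer: T N T N T T N T T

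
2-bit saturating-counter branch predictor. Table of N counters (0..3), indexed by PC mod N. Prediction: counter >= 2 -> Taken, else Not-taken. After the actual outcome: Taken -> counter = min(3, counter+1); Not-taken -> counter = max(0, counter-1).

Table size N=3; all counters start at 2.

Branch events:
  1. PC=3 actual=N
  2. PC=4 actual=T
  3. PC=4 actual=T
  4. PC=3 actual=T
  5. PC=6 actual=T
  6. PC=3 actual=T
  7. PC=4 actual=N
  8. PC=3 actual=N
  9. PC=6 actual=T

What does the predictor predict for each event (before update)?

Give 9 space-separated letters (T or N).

Ev 1: PC=3 idx=0 pred=T actual=N -> ctr[0]=1
Ev 2: PC=4 idx=1 pred=T actual=T -> ctr[1]=3
Ev 3: PC=4 idx=1 pred=T actual=T -> ctr[1]=3
Ev 4: PC=3 idx=0 pred=N actual=T -> ctr[0]=2
Ev 5: PC=6 idx=0 pred=T actual=T -> ctr[0]=3
Ev 6: PC=3 idx=0 pred=T actual=T -> ctr[0]=3
Ev 7: PC=4 idx=1 pred=T actual=N -> ctr[1]=2
Ev 8: PC=3 idx=0 pred=T actual=N -> ctr[0]=2
Ev 9: PC=6 idx=0 pred=T actual=T -> ctr[0]=3

Answer: T T T N T T T T T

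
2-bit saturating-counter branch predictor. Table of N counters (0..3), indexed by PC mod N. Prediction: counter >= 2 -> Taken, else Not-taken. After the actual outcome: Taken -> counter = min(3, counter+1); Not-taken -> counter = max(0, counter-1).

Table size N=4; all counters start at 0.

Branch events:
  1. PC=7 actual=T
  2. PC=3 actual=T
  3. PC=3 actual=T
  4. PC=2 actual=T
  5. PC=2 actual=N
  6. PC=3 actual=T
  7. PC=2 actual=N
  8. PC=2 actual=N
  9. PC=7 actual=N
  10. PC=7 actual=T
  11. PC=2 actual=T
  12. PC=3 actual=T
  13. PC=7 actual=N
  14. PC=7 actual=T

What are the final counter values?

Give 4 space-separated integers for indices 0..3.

Ev 1: PC=7 idx=3 pred=N actual=T -> ctr[3]=1
Ev 2: PC=3 idx=3 pred=N actual=T -> ctr[3]=2
Ev 3: PC=3 idx=3 pred=T actual=T -> ctr[3]=3
Ev 4: PC=2 idx=2 pred=N actual=T -> ctr[2]=1
Ev 5: PC=2 idx=2 pred=N actual=N -> ctr[2]=0
Ev 6: PC=3 idx=3 pred=T actual=T -> ctr[3]=3
Ev 7: PC=2 idx=2 pred=N actual=N -> ctr[2]=0
Ev 8: PC=2 idx=2 pred=N actual=N -> ctr[2]=0
Ev 9: PC=7 idx=3 pred=T actual=N -> ctr[3]=2
Ev 10: PC=7 idx=3 pred=T actual=T -> ctr[3]=3
Ev 11: PC=2 idx=2 pred=N actual=T -> ctr[2]=1
Ev 12: PC=3 idx=3 pred=T actual=T -> ctr[3]=3
Ev 13: PC=7 idx=3 pred=T actual=N -> ctr[3]=2
Ev 14: PC=7 idx=3 pred=T actual=T -> ctr[3]=3

Answer: 0 0 1 3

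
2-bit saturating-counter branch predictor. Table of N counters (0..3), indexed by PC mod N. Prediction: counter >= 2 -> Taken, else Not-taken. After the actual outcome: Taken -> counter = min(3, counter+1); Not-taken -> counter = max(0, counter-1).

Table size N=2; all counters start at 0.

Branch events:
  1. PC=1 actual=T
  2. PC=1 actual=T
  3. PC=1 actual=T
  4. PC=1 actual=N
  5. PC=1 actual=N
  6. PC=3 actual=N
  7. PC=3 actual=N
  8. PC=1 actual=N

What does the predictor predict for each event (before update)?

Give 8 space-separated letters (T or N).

Answer: N N T T T N N N

Derivation:
Ev 1: PC=1 idx=1 pred=N actual=T -> ctr[1]=1
Ev 2: PC=1 idx=1 pred=N actual=T -> ctr[1]=2
Ev 3: PC=1 idx=1 pred=T actual=T -> ctr[1]=3
Ev 4: PC=1 idx=1 pred=T actual=N -> ctr[1]=2
Ev 5: PC=1 idx=1 pred=T actual=N -> ctr[1]=1
Ev 6: PC=3 idx=1 pred=N actual=N -> ctr[1]=0
Ev 7: PC=3 idx=1 pred=N actual=N -> ctr[1]=0
Ev 8: PC=1 idx=1 pred=N actual=N -> ctr[1]=0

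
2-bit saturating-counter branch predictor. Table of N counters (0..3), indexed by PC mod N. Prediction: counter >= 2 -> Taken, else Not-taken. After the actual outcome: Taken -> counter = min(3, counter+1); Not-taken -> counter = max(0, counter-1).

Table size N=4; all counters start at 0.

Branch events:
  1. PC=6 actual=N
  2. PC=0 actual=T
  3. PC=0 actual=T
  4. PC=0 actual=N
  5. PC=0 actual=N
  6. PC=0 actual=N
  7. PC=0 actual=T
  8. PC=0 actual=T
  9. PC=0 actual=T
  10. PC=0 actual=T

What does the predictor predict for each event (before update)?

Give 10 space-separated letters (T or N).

Answer: N N N T N N N N T T

Derivation:
Ev 1: PC=6 idx=2 pred=N actual=N -> ctr[2]=0
Ev 2: PC=0 idx=0 pred=N actual=T -> ctr[0]=1
Ev 3: PC=0 idx=0 pred=N actual=T -> ctr[0]=2
Ev 4: PC=0 idx=0 pred=T actual=N -> ctr[0]=1
Ev 5: PC=0 idx=0 pred=N actual=N -> ctr[0]=0
Ev 6: PC=0 idx=0 pred=N actual=N -> ctr[0]=0
Ev 7: PC=0 idx=0 pred=N actual=T -> ctr[0]=1
Ev 8: PC=0 idx=0 pred=N actual=T -> ctr[0]=2
Ev 9: PC=0 idx=0 pred=T actual=T -> ctr[0]=3
Ev 10: PC=0 idx=0 pred=T actual=T -> ctr[0]=3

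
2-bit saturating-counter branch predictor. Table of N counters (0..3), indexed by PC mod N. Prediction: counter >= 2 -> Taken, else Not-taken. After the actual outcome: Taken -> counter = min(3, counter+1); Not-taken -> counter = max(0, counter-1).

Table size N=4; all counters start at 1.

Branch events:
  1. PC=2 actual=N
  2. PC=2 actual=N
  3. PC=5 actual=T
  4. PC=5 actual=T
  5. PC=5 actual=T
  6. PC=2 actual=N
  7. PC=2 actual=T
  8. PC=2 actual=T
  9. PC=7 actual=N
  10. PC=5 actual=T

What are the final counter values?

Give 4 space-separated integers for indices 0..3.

Answer: 1 3 2 0

Derivation:
Ev 1: PC=2 idx=2 pred=N actual=N -> ctr[2]=0
Ev 2: PC=2 idx=2 pred=N actual=N -> ctr[2]=0
Ev 3: PC=5 idx=1 pred=N actual=T -> ctr[1]=2
Ev 4: PC=5 idx=1 pred=T actual=T -> ctr[1]=3
Ev 5: PC=5 idx=1 pred=T actual=T -> ctr[1]=3
Ev 6: PC=2 idx=2 pred=N actual=N -> ctr[2]=0
Ev 7: PC=2 idx=2 pred=N actual=T -> ctr[2]=1
Ev 8: PC=2 idx=2 pred=N actual=T -> ctr[2]=2
Ev 9: PC=7 idx=3 pred=N actual=N -> ctr[3]=0
Ev 10: PC=5 idx=1 pred=T actual=T -> ctr[1]=3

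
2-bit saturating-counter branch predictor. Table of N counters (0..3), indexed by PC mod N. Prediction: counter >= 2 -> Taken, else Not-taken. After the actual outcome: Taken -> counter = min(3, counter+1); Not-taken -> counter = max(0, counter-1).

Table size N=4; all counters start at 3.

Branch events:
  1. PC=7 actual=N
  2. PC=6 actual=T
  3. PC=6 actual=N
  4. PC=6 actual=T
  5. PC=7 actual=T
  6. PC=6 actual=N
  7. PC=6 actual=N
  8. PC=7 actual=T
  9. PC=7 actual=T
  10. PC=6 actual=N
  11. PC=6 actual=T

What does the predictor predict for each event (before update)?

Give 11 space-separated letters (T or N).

Ev 1: PC=7 idx=3 pred=T actual=N -> ctr[3]=2
Ev 2: PC=6 idx=2 pred=T actual=T -> ctr[2]=3
Ev 3: PC=6 idx=2 pred=T actual=N -> ctr[2]=2
Ev 4: PC=6 idx=2 pred=T actual=T -> ctr[2]=3
Ev 5: PC=7 idx=3 pred=T actual=T -> ctr[3]=3
Ev 6: PC=6 idx=2 pred=T actual=N -> ctr[2]=2
Ev 7: PC=6 idx=2 pred=T actual=N -> ctr[2]=1
Ev 8: PC=7 idx=3 pred=T actual=T -> ctr[3]=3
Ev 9: PC=7 idx=3 pred=T actual=T -> ctr[3]=3
Ev 10: PC=6 idx=2 pred=N actual=N -> ctr[2]=0
Ev 11: PC=6 idx=2 pred=N actual=T -> ctr[2]=1

Answer: T T T T T T T T T N N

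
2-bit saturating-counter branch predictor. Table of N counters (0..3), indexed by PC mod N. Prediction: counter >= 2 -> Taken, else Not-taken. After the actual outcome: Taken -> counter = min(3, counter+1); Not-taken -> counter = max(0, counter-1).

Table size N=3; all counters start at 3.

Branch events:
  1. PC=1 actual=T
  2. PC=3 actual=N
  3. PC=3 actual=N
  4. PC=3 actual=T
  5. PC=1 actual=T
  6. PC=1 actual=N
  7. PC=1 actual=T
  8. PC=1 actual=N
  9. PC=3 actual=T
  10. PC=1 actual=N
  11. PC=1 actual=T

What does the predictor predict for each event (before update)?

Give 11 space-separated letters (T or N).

Answer: T T T N T T T T T T N

Derivation:
Ev 1: PC=1 idx=1 pred=T actual=T -> ctr[1]=3
Ev 2: PC=3 idx=0 pred=T actual=N -> ctr[0]=2
Ev 3: PC=3 idx=0 pred=T actual=N -> ctr[0]=1
Ev 4: PC=3 idx=0 pred=N actual=T -> ctr[0]=2
Ev 5: PC=1 idx=1 pred=T actual=T -> ctr[1]=3
Ev 6: PC=1 idx=1 pred=T actual=N -> ctr[1]=2
Ev 7: PC=1 idx=1 pred=T actual=T -> ctr[1]=3
Ev 8: PC=1 idx=1 pred=T actual=N -> ctr[1]=2
Ev 9: PC=3 idx=0 pred=T actual=T -> ctr[0]=3
Ev 10: PC=1 idx=1 pred=T actual=N -> ctr[1]=1
Ev 11: PC=1 idx=1 pred=N actual=T -> ctr[1]=2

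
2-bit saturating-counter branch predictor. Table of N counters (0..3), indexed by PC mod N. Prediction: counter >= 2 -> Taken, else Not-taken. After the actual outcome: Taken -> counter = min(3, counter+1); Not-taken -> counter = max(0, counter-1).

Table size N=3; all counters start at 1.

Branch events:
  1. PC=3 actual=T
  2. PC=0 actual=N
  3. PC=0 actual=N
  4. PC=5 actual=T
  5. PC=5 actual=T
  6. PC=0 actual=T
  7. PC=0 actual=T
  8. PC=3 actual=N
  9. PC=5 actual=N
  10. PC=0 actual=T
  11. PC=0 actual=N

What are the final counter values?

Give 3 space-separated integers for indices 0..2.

Answer: 1 1 2

Derivation:
Ev 1: PC=3 idx=0 pred=N actual=T -> ctr[0]=2
Ev 2: PC=0 idx=0 pred=T actual=N -> ctr[0]=1
Ev 3: PC=0 idx=0 pred=N actual=N -> ctr[0]=0
Ev 4: PC=5 idx=2 pred=N actual=T -> ctr[2]=2
Ev 5: PC=5 idx=2 pred=T actual=T -> ctr[2]=3
Ev 6: PC=0 idx=0 pred=N actual=T -> ctr[0]=1
Ev 7: PC=0 idx=0 pred=N actual=T -> ctr[0]=2
Ev 8: PC=3 idx=0 pred=T actual=N -> ctr[0]=1
Ev 9: PC=5 idx=2 pred=T actual=N -> ctr[2]=2
Ev 10: PC=0 idx=0 pred=N actual=T -> ctr[0]=2
Ev 11: PC=0 idx=0 pred=T actual=N -> ctr[0]=1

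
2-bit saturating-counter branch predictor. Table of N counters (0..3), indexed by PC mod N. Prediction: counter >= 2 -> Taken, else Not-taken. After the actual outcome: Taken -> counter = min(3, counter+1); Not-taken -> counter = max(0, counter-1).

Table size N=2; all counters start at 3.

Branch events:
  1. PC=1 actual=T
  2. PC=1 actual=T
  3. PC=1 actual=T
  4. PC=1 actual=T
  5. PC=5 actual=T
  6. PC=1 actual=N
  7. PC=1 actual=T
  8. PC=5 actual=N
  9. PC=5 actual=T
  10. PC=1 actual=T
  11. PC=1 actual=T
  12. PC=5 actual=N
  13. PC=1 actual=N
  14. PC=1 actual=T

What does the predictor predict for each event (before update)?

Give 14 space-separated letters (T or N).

Ev 1: PC=1 idx=1 pred=T actual=T -> ctr[1]=3
Ev 2: PC=1 idx=1 pred=T actual=T -> ctr[1]=3
Ev 3: PC=1 idx=1 pred=T actual=T -> ctr[1]=3
Ev 4: PC=1 idx=1 pred=T actual=T -> ctr[1]=3
Ev 5: PC=5 idx=1 pred=T actual=T -> ctr[1]=3
Ev 6: PC=1 idx=1 pred=T actual=N -> ctr[1]=2
Ev 7: PC=1 idx=1 pred=T actual=T -> ctr[1]=3
Ev 8: PC=5 idx=1 pred=T actual=N -> ctr[1]=2
Ev 9: PC=5 idx=1 pred=T actual=T -> ctr[1]=3
Ev 10: PC=1 idx=1 pred=T actual=T -> ctr[1]=3
Ev 11: PC=1 idx=1 pred=T actual=T -> ctr[1]=3
Ev 12: PC=5 idx=1 pred=T actual=N -> ctr[1]=2
Ev 13: PC=1 idx=1 pred=T actual=N -> ctr[1]=1
Ev 14: PC=1 idx=1 pred=N actual=T -> ctr[1]=2

Answer: T T T T T T T T T T T T T N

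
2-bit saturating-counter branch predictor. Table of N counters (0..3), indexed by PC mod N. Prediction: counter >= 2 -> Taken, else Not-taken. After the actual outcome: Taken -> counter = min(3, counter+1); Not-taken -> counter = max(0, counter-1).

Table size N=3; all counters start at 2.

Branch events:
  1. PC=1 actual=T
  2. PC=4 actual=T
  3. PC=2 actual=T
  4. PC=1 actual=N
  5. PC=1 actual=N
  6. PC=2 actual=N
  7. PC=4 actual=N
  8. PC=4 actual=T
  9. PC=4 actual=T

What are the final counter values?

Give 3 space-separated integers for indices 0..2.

Ev 1: PC=1 idx=1 pred=T actual=T -> ctr[1]=3
Ev 2: PC=4 idx=1 pred=T actual=T -> ctr[1]=3
Ev 3: PC=2 idx=2 pred=T actual=T -> ctr[2]=3
Ev 4: PC=1 idx=1 pred=T actual=N -> ctr[1]=2
Ev 5: PC=1 idx=1 pred=T actual=N -> ctr[1]=1
Ev 6: PC=2 idx=2 pred=T actual=N -> ctr[2]=2
Ev 7: PC=4 idx=1 pred=N actual=N -> ctr[1]=0
Ev 8: PC=4 idx=1 pred=N actual=T -> ctr[1]=1
Ev 9: PC=4 idx=1 pred=N actual=T -> ctr[1]=2

Answer: 2 2 2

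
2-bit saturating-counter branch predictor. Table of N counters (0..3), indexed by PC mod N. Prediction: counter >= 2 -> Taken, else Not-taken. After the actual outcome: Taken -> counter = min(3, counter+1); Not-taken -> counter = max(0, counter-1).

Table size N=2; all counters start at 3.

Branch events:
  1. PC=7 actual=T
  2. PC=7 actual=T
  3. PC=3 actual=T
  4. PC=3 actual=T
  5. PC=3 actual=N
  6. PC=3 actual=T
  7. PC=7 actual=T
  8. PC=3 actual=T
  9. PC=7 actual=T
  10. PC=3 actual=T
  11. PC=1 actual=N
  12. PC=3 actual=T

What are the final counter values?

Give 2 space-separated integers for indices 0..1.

Answer: 3 3

Derivation:
Ev 1: PC=7 idx=1 pred=T actual=T -> ctr[1]=3
Ev 2: PC=7 idx=1 pred=T actual=T -> ctr[1]=3
Ev 3: PC=3 idx=1 pred=T actual=T -> ctr[1]=3
Ev 4: PC=3 idx=1 pred=T actual=T -> ctr[1]=3
Ev 5: PC=3 idx=1 pred=T actual=N -> ctr[1]=2
Ev 6: PC=3 idx=1 pred=T actual=T -> ctr[1]=3
Ev 7: PC=7 idx=1 pred=T actual=T -> ctr[1]=3
Ev 8: PC=3 idx=1 pred=T actual=T -> ctr[1]=3
Ev 9: PC=7 idx=1 pred=T actual=T -> ctr[1]=3
Ev 10: PC=3 idx=1 pred=T actual=T -> ctr[1]=3
Ev 11: PC=1 idx=1 pred=T actual=N -> ctr[1]=2
Ev 12: PC=3 idx=1 pred=T actual=T -> ctr[1]=3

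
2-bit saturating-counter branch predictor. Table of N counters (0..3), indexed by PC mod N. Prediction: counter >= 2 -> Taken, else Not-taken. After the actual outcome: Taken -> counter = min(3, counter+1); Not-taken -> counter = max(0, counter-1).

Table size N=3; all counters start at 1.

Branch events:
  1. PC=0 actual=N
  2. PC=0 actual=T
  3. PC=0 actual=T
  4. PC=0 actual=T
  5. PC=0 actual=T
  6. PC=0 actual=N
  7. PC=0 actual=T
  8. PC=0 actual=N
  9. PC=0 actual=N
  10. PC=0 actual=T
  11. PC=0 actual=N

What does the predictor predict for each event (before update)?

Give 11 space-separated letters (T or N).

Ev 1: PC=0 idx=0 pred=N actual=N -> ctr[0]=0
Ev 2: PC=0 idx=0 pred=N actual=T -> ctr[0]=1
Ev 3: PC=0 idx=0 pred=N actual=T -> ctr[0]=2
Ev 4: PC=0 idx=0 pred=T actual=T -> ctr[0]=3
Ev 5: PC=0 idx=0 pred=T actual=T -> ctr[0]=3
Ev 6: PC=0 idx=0 pred=T actual=N -> ctr[0]=2
Ev 7: PC=0 idx=0 pred=T actual=T -> ctr[0]=3
Ev 8: PC=0 idx=0 pred=T actual=N -> ctr[0]=2
Ev 9: PC=0 idx=0 pred=T actual=N -> ctr[0]=1
Ev 10: PC=0 idx=0 pred=N actual=T -> ctr[0]=2
Ev 11: PC=0 idx=0 pred=T actual=N -> ctr[0]=1

Answer: N N N T T T T T T N T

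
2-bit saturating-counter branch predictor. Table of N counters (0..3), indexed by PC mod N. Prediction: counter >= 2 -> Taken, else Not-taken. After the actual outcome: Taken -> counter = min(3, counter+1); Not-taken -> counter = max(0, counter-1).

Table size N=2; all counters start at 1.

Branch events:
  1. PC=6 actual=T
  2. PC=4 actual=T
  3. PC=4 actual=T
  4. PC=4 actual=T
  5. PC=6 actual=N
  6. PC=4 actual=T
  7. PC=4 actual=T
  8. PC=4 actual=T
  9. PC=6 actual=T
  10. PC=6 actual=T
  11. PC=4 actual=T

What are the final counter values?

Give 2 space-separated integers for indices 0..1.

Answer: 3 1

Derivation:
Ev 1: PC=6 idx=0 pred=N actual=T -> ctr[0]=2
Ev 2: PC=4 idx=0 pred=T actual=T -> ctr[0]=3
Ev 3: PC=4 idx=0 pred=T actual=T -> ctr[0]=3
Ev 4: PC=4 idx=0 pred=T actual=T -> ctr[0]=3
Ev 5: PC=6 idx=0 pred=T actual=N -> ctr[0]=2
Ev 6: PC=4 idx=0 pred=T actual=T -> ctr[0]=3
Ev 7: PC=4 idx=0 pred=T actual=T -> ctr[0]=3
Ev 8: PC=4 idx=0 pred=T actual=T -> ctr[0]=3
Ev 9: PC=6 idx=0 pred=T actual=T -> ctr[0]=3
Ev 10: PC=6 idx=0 pred=T actual=T -> ctr[0]=3
Ev 11: PC=4 idx=0 pred=T actual=T -> ctr[0]=3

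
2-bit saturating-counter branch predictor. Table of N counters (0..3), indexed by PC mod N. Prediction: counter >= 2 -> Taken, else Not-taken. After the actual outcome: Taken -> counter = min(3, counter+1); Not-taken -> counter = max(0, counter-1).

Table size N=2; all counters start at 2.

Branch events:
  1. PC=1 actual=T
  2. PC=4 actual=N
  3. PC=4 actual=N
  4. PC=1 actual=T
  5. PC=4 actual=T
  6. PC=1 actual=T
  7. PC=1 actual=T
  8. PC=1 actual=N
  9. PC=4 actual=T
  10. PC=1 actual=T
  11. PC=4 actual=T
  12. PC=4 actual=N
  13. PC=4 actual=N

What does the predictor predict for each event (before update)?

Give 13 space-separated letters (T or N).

Ev 1: PC=1 idx=1 pred=T actual=T -> ctr[1]=3
Ev 2: PC=4 idx=0 pred=T actual=N -> ctr[0]=1
Ev 3: PC=4 idx=0 pred=N actual=N -> ctr[0]=0
Ev 4: PC=1 idx=1 pred=T actual=T -> ctr[1]=3
Ev 5: PC=4 idx=0 pred=N actual=T -> ctr[0]=1
Ev 6: PC=1 idx=1 pred=T actual=T -> ctr[1]=3
Ev 7: PC=1 idx=1 pred=T actual=T -> ctr[1]=3
Ev 8: PC=1 idx=1 pred=T actual=N -> ctr[1]=2
Ev 9: PC=4 idx=0 pred=N actual=T -> ctr[0]=2
Ev 10: PC=1 idx=1 pred=T actual=T -> ctr[1]=3
Ev 11: PC=4 idx=0 pred=T actual=T -> ctr[0]=3
Ev 12: PC=4 idx=0 pred=T actual=N -> ctr[0]=2
Ev 13: PC=4 idx=0 pred=T actual=N -> ctr[0]=1

Answer: T T N T N T T T N T T T T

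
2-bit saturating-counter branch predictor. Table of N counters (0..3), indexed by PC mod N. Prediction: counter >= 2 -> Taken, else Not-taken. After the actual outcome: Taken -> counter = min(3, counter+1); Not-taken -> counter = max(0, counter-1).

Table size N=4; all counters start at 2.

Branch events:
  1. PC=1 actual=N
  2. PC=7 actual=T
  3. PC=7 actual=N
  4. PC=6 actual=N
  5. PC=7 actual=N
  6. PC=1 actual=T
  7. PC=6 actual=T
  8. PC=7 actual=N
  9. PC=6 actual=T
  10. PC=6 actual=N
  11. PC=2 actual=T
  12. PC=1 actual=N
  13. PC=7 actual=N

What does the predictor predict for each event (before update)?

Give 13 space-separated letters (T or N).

Answer: T T T T T N N N T T T T N

Derivation:
Ev 1: PC=1 idx=1 pred=T actual=N -> ctr[1]=1
Ev 2: PC=7 idx=3 pred=T actual=T -> ctr[3]=3
Ev 3: PC=7 idx=3 pred=T actual=N -> ctr[3]=2
Ev 4: PC=6 idx=2 pred=T actual=N -> ctr[2]=1
Ev 5: PC=7 idx=3 pred=T actual=N -> ctr[3]=1
Ev 6: PC=1 idx=1 pred=N actual=T -> ctr[1]=2
Ev 7: PC=6 idx=2 pred=N actual=T -> ctr[2]=2
Ev 8: PC=7 idx=3 pred=N actual=N -> ctr[3]=0
Ev 9: PC=6 idx=2 pred=T actual=T -> ctr[2]=3
Ev 10: PC=6 idx=2 pred=T actual=N -> ctr[2]=2
Ev 11: PC=2 idx=2 pred=T actual=T -> ctr[2]=3
Ev 12: PC=1 idx=1 pred=T actual=N -> ctr[1]=1
Ev 13: PC=7 idx=3 pred=N actual=N -> ctr[3]=0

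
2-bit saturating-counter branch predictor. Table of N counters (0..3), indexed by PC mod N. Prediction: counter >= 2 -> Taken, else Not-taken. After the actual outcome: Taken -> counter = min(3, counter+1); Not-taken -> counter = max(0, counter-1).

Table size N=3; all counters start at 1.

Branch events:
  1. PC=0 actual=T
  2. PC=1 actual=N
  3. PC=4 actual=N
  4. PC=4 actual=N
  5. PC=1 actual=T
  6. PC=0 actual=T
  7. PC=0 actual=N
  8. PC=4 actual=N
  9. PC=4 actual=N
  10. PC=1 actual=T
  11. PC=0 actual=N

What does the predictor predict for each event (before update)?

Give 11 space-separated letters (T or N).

Ev 1: PC=0 idx=0 pred=N actual=T -> ctr[0]=2
Ev 2: PC=1 idx=1 pred=N actual=N -> ctr[1]=0
Ev 3: PC=4 idx=1 pred=N actual=N -> ctr[1]=0
Ev 4: PC=4 idx=1 pred=N actual=N -> ctr[1]=0
Ev 5: PC=1 idx=1 pred=N actual=T -> ctr[1]=1
Ev 6: PC=0 idx=0 pred=T actual=T -> ctr[0]=3
Ev 7: PC=0 idx=0 pred=T actual=N -> ctr[0]=2
Ev 8: PC=4 idx=1 pred=N actual=N -> ctr[1]=0
Ev 9: PC=4 idx=1 pred=N actual=N -> ctr[1]=0
Ev 10: PC=1 idx=1 pred=N actual=T -> ctr[1]=1
Ev 11: PC=0 idx=0 pred=T actual=N -> ctr[0]=1

Answer: N N N N N T T N N N T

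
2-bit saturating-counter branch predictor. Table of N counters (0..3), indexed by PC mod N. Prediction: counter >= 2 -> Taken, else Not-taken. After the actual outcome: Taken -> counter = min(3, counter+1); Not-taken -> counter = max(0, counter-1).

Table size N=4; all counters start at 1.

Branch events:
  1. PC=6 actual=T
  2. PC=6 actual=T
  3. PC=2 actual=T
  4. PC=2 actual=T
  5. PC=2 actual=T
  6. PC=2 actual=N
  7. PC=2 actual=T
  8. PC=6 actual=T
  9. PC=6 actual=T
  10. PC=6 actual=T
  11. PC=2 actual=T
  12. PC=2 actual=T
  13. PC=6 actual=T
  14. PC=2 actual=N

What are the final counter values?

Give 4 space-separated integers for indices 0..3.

Ev 1: PC=6 idx=2 pred=N actual=T -> ctr[2]=2
Ev 2: PC=6 idx=2 pred=T actual=T -> ctr[2]=3
Ev 3: PC=2 idx=2 pred=T actual=T -> ctr[2]=3
Ev 4: PC=2 idx=2 pred=T actual=T -> ctr[2]=3
Ev 5: PC=2 idx=2 pred=T actual=T -> ctr[2]=3
Ev 6: PC=2 idx=2 pred=T actual=N -> ctr[2]=2
Ev 7: PC=2 idx=2 pred=T actual=T -> ctr[2]=3
Ev 8: PC=6 idx=2 pred=T actual=T -> ctr[2]=3
Ev 9: PC=6 idx=2 pred=T actual=T -> ctr[2]=3
Ev 10: PC=6 idx=2 pred=T actual=T -> ctr[2]=3
Ev 11: PC=2 idx=2 pred=T actual=T -> ctr[2]=3
Ev 12: PC=2 idx=2 pred=T actual=T -> ctr[2]=3
Ev 13: PC=6 idx=2 pred=T actual=T -> ctr[2]=3
Ev 14: PC=2 idx=2 pred=T actual=N -> ctr[2]=2

Answer: 1 1 2 1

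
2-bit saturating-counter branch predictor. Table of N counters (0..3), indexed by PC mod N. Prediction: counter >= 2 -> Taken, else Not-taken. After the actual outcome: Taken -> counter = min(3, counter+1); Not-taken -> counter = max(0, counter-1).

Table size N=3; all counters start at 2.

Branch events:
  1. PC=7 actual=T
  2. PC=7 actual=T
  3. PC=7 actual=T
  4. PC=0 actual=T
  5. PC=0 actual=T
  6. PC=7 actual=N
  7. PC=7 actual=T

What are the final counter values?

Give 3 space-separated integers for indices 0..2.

Ev 1: PC=7 idx=1 pred=T actual=T -> ctr[1]=3
Ev 2: PC=7 idx=1 pred=T actual=T -> ctr[1]=3
Ev 3: PC=7 idx=1 pred=T actual=T -> ctr[1]=3
Ev 4: PC=0 idx=0 pred=T actual=T -> ctr[0]=3
Ev 5: PC=0 idx=0 pred=T actual=T -> ctr[0]=3
Ev 6: PC=7 idx=1 pred=T actual=N -> ctr[1]=2
Ev 7: PC=7 idx=1 pred=T actual=T -> ctr[1]=3

Answer: 3 3 2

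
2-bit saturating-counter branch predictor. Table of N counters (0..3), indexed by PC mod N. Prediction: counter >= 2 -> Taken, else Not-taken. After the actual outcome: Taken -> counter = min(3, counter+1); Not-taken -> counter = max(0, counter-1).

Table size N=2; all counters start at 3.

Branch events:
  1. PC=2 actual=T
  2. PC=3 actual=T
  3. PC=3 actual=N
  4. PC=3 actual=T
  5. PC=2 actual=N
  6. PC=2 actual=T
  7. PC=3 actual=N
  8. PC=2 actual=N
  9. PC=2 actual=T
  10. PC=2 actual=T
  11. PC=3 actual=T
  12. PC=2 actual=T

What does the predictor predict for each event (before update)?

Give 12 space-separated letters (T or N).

Ev 1: PC=2 idx=0 pred=T actual=T -> ctr[0]=3
Ev 2: PC=3 idx=1 pred=T actual=T -> ctr[1]=3
Ev 3: PC=3 idx=1 pred=T actual=N -> ctr[1]=2
Ev 4: PC=3 idx=1 pred=T actual=T -> ctr[1]=3
Ev 5: PC=2 idx=0 pred=T actual=N -> ctr[0]=2
Ev 6: PC=2 idx=0 pred=T actual=T -> ctr[0]=3
Ev 7: PC=3 idx=1 pred=T actual=N -> ctr[1]=2
Ev 8: PC=2 idx=0 pred=T actual=N -> ctr[0]=2
Ev 9: PC=2 idx=0 pred=T actual=T -> ctr[0]=3
Ev 10: PC=2 idx=0 pred=T actual=T -> ctr[0]=3
Ev 11: PC=3 idx=1 pred=T actual=T -> ctr[1]=3
Ev 12: PC=2 idx=0 pred=T actual=T -> ctr[0]=3

Answer: T T T T T T T T T T T T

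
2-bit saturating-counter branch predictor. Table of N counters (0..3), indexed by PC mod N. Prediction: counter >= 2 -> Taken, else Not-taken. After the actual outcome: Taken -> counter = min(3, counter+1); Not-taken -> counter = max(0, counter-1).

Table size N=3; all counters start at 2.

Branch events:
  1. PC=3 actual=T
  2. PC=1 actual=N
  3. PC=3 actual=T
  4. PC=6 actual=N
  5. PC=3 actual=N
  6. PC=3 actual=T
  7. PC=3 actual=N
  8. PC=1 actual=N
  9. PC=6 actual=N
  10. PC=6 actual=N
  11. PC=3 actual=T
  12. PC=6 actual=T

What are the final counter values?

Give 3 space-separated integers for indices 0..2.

Answer: 2 0 2

Derivation:
Ev 1: PC=3 idx=0 pred=T actual=T -> ctr[0]=3
Ev 2: PC=1 idx=1 pred=T actual=N -> ctr[1]=1
Ev 3: PC=3 idx=0 pred=T actual=T -> ctr[0]=3
Ev 4: PC=6 idx=0 pred=T actual=N -> ctr[0]=2
Ev 5: PC=3 idx=0 pred=T actual=N -> ctr[0]=1
Ev 6: PC=3 idx=0 pred=N actual=T -> ctr[0]=2
Ev 7: PC=3 idx=0 pred=T actual=N -> ctr[0]=1
Ev 8: PC=1 idx=1 pred=N actual=N -> ctr[1]=0
Ev 9: PC=6 idx=0 pred=N actual=N -> ctr[0]=0
Ev 10: PC=6 idx=0 pred=N actual=N -> ctr[0]=0
Ev 11: PC=3 idx=0 pred=N actual=T -> ctr[0]=1
Ev 12: PC=6 idx=0 pred=N actual=T -> ctr[0]=2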